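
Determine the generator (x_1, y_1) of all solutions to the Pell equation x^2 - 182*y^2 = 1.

First expand sqrt(182) as a continued fraction. With x_i = (sqrt(182) + m_i)/d_i and (m_0, d_0) = (0, 1): a_0 = floor(sqrt(182)) = 13, since 13^2 = 169 <= 182 < 196 = 14^2.
Iterate m_{i+1} = d_i*a_i - m_i, d_{i+1} = (182 - m_{i+1}^2)/d_i, a_{i+1} = floor((a_0 + m_{i+1})/d_{i+1}):
  m_1 = 1*13 - 0 = 13, d_1 = (182 - 13^2)/1 = 13/1 = 13, a_1 = floor((13 + 13)/13) = 2.
  m_2 = 13*2 - 13 = 13, d_2 = (182 - 13^2)/13 = 13/13 = 1, a_2 = floor((13 + 13)/1) = 26.
  m_3 = 1*26 - 13 = 13, d_3 = (182 - 13^2)/1 = 13/1 = 13: (m_3, d_3) = (m_1, d_1) = (13, 13), so from here the quotients repeat a_1, a_2; the period length is 2.
So sqrt(182) = [13; (2, 26)] with period length k = 2.
k is even, so the fundamental solution of x^2 - 182y^2 = 1 is (p_{k-1}, q_{k-1}) = (p_1, q_1); compute convergents through index 1.
Convergents (p_i = a_i*p_{i-1} + p_{i-2}, q_i = a_i*q_{i-1} + q_{i-2} with p_{-2}=0, p_{-1}=1, q_{-2}=1, q_{-1}=0):
  i=0: a_0=13, p_0 = 13*1 + 0 = 13, q_0 = 13*0 + 1 = 1.
  i=1: a_1=2, p_1 = 2*13 + 1 = 27, q_1 = 2*1 + 0 = 2.
Check: 27^2 - 182*2^2 = 729 - 728 = 1, so (x, y) = (27, 2) solves the equation, and by the theorem it is the least positive solution.

(x, y) = (27, 2)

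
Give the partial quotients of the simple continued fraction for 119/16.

Run the Euclidean algorithm on 119 and 16; the successive quotients are the partial quotients a_0, a_1, ... (each step inverts the fractional part left over by the previous one):
  119 = 7*16 + 7, so a_0 = 7.
  16 = 2*7 + 2, so a_1 = 2.
  7 = 3*2 + 1, so a_2 = 3.
  2 = 2*1 + 0, so a_3 = 2.
The remainder reaches 0 after 4 divisions, so the expansion has 4 partial quotients, read off in order.

[7; 2, 3, 2]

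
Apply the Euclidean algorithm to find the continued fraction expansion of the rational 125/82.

Run the Euclidean algorithm on 125 and 82; the successive quotients are the partial quotients a_0, a_1, ... (each step inverts the fractional part left over by the previous one):
  125 = 1*82 + 43, so a_0 = 1.
  82 = 1*43 + 39, so a_1 = 1.
  43 = 1*39 + 4, so a_2 = 1.
  39 = 9*4 + 3, so a_3 = 9.
  4 = 1*3 + 1, so a_4 = 1.
  3 = 3*1 + 0, so a_5 = 3.
The remainder reaches 0 after 6 divisions, so the expansion has 6 partial quotients, read off in order.

[1; 1, 1, 9, 1, 3]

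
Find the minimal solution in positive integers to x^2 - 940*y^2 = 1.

(x, y) = (4231, 138)

First expand sqrt(940) as a continued fraction. With x_i = (sqrt(940) + m_i)/d_i and (m_0, d_0) = (0, 1): a_0 = floor(sqrt(940)) = 30, since 30^2 = 900 <= 940 < 961 = 31^2.
Iterate m_{i+1} = d_i*a_i - m_i, d_{i+1} = (940 - m_{i+1}^2)/d_i, a_{i+1} = floor((a_0 + m_{i+1})/d_{i+1}):
  m_1 = 1*30 - 0 = 30, d_1 = (940 - 30^2)/1 = 40/1 = 40, a_1 = floor((30 + 30)/40) = 1.
  m_2 = 40*1 - 30 = 10, d_2 = (940 - 10^2)/40 = 840/40 = 21, a_2 = floor((30 + 10)/21) = 1.
  m_3 = 21*1 - 10 = 11, d_3 = (940 - 11^2)/21 = 819/21 = 39, a_3 = floor((30 + 11)/39) = 1.
  m_4 = 39*1 - 11 = 28, d_4 = (940 - 28^2)/39 = 156/39 = 4, a_4 = floor((30 + 28)/4) = 14.
  m_5 = 4*14 - 28 = 28, d_5 = (940 - 28^2)/4 = 156/4 = 39, a_5 = floor((30 + 28)/39) = 1.
  m_6 = 39*1 - 28 = 11, d_6 = (940 - 11^2)/39 = 819/39 = 21, a_6 = floor((30 + 11)/21) = 1.
  m_7 = 21*1 - 11 = 10, d_7 = (940 - 10^2)/21 = 840/21 = 40, a_7 = floor((30 + 10)/40) = 1.
  m_8 = 40*1 - 10 = 30, d_8 = (940 - 30^2)/40 = 40/40 = 1, a_8 = floor((30 + 30)/1) = 60.
  m_9 = 1*60 - 30 = 30, d_9 = (940 - 30^2)/1 = 40/1 = 40: (m_9, d_9) = (m_1, d_1) = (30, 40), so from here the quotients repeat a_1, ..., a_8; the period length is 8.
So sqrt(940) = [30; (1, 1, 1, 14, 1, 1, 1, 60)] with period length k = 8.
k is even, so the fundamental solution of x^2 - 940y^2 = 1 is (p_{k-1}, q_{k-1}) = (p_7, q_7); compute convergents through index 7.
Convergents (p_i = a_i*p_{i-1} + p_{i-2}, q_i = a_i*q_{i-1} + q_{i-2} with p_{-2}=0, p_{-1}=1, q_{-2}=1, q_{-1}=0):
  i=0: a_0=30, p_0 = 30*1 + 0 = 30, q_0 = 30*0 + 1 = 1.
  i=1: a_1=1, p_1 = 1*30 + 1 = 31, q_1 = 1*1 + 0 = 1.
  i=2: a_2=1, p_2 = 1*31 + 30 = 61, q_2 = 1*1 + 1 = 2.
  i=3: a_3=1, p_3 = 1*61 + 31 = 92, q_3 = 1*2 + 1 = 3.
  i=4: a_4=14, p_4 = 14*92 + 61 = 1349, q_4 = 14*3 + 2 = 44.
  i=5: a_5=1, p_5 = 1*1349 + 92 = 1441, q_5 = 1*44 + 3 = 47.
  i=6: a_6=1, p_6 = 1*1441 + 1349 = 2790, q_6 = 1*47 + 44 = 91.
  i=7: a_7=1, p_7 = 1*2790 + 1441 = 4231, q_7 = 1*91 + 47 = 138.
Check: 4231^2 - 940*138^2 = 17901361 - 17901360 = 1, so (x, y) = (4231, 138) solves the equation, and by the theorem it is the least positive solution.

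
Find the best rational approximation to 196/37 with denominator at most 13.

53/10

Expand x = 196/37 as a continued fraction with the Euclidean algorithm:
  196 = 5*37 + 11, so a_0 = 5.
  37 = 3*11 + 4, so a_1 = 3.
  11 = 2*4 + 3, so a_2 = 2.
  4 = 1*3 + 1, so a_3 = 1.
  3 = 3*1 + 0, so a_4 = 3.
so x = [5; 3, 2, 1, 3].
Convergents (p_i = a_i*p_{i-1} + p_{i-2}, q_i = a_i*q_{i-1} + q_{i-2} with p_{-2}=0, p_{-1}=1, q_{-2}=1, q_{-1}=0), until the denominator exceeds 13:
  i=0: a_0=5, p_0 = 5*1 + 0 = 5, q_0 = 5*0 + 1 = 1.
  i=1: a_1=3, p_1 = 3*5 + 1 = 16, q_1 = 3*1 + 0 = 3.
  i=2: a_2=2, p_2 = 2*16 + 5 = 37, q_2 = 2*3 + 1 = 7.
  i=3: a_3=1, p_3 = 1*37 + 16 = 53, q_3 = 1*7 + 3 = 10.
  i=4: a_4=3, p_4 = 3*53 + 37 = 196, q_4 = 3*10 + 7 = 37.
q_4 = 37 > 13, so the last convergent with denominator <= 13 is p_3/q_3 = 53/10.
The closest fraction with denominator <= 13 is either p_3/q_3 or the intermediate fraction (k*p_3 + p_2)/(k*q_3 + q_2) with the largest k >= 1 whose denominator stays <= 13; these approach x as k grows, and every other convergent or intermediate fraction in range is farther away.
Largest k: floor((13 - q_2)/q_3) = floor((13 - 7)/10) = 0.
Since k = 0, no intermediate fraction beyond p_3/q_3 has denominator <= 13, so the convergent 53/10 is the closest (its error is |196*10 - 53*37|/(37*10) = 1/370).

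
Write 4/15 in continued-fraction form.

Run the Euclidean algorithm on 4 and 15; the successive quotients are the partial quotients a_0, a_1, ... (each step inverts the fractional part left over by the previous one):
  4 = 0*15 + 4, so a_0 = 0.
  15 = 3*4 + 3, so a_1 = 3.
  4 = 1*3 + 1, so a_2 = 1.
  3 = 3*1 + 0, so a_3 = 3.
The remainder reaches 0 after 4 divisions, so the expansion has 4 partial quotients, read off in order.

[0; 3, 1, 3]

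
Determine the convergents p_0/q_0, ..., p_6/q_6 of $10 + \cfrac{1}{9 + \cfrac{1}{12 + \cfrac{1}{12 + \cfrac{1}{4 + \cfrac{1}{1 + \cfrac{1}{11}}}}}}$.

10/1, 91/9, 1102/109, 13315/1317, 54362/5377, 67677/6694, 798809/79011

Using the convergent recurrence p_i = a_i*p_{i-1} + p_{i-2}, q_i = a_i*q_{i-1} + q_{i-2} with p_{-2}=0, p_{-1}=1, q_{-2}=1, q_{-1}=0:
  i=0: a_0=10, p_0 = 10*1 + 0 = 10, q_0 = 10*0 + 1 = 1.
  i=1: a_1=9, p_1 = 9*10 + 1 = 91, q_1 = 9*1 + 0 = 9.
  i=2: a_2=12, p_2 = 12*91 + 10 = 1102, q_2 = 12*9 + 1 = 109.
  i=3: a_3=12, p_3 = 12*1102 + 91 = 13315, q_3 = 12*109 + 9 = 1317.
  i=4: a_4=4, p_4 = 4*13315 + 1102 = 54362, q_4 = 4*1317 + 109 = 5377.
  i=5: a_5=1, p_5 = 1*54362 + 13315 = 67677, q_5 = 1*5377 + 1317 = 6694.
  i=6: a_6=11, p_6 = 11*67677 + 54362 = 798809, q_6 = 11*6694 + 5377 = 79011.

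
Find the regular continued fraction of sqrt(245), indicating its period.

[15; (1, 1, 1, 7, 6, 7, 1, 1, 1, 30)]

Write x_i = (sqrt(245) + m_i)/d_i with (m_0, d_0) = (0, 1). a_0 = floor(sqrt(245)) = 15, since 15^2 = 225 <= 245 < 256 = 16^2.
Iterate m_{i+1} = d_i*a_i - m_i, d_{i+1} = (245 - m_{i+1}^2)/d_i, a_{i+1} = floor((a_0 + m_{i+1})/d_{i+1}):
  m_1 = 1*15 - 0 = 15, d_1 = (245 - 15^2)/1 = 20/1 = 20, a_1 = floor((15 + 15)/20) = 1.
  m_2 = 20*1 - 15 = 5, d_2 = (245 - 5^2)/20 = 220/20 = 11, a_2 = floor((15 + 5)/11) = 1.
  m_3 = 11*1 - 5 = 6, d_3 = (245 - 6^2)/11 = 209/11 = 19, a_3 = floor((15 + 6)/19) = 1.
  m_4 = 19*1 - 6 = 13, d_4 = (245 - 13^2)/19 = 76/19 = 4, a_4 = floor((15 + 13)/4) = 7.
  m_5 = 4*7 - 13 = 15, d_5 = (245 - 15^2)/4 = 20/4 = 5, a_5 = floor((15 + 15)/5) = 6.
  m_6 = 5*6 - 15 = 15, d_6 = (245 - 15^2)/5 = 20/5 = 4, a_6 = floor((15 + 15)/4) = 7.
  m_7 = 4*7 - 15 = 13, d_7 = (245 - 13^2)/4 = 76/4 = 19, a_7 = floor((15 + 13)/19) = 1.
  m_8 = 19*1 - 13 = 6, d_8 = (245 - 6^2)/19 = 209/19 = 11, a_8 = floor((15 + 6)/11) = 1.
  m_9 = 11*1 - 6 = 5, d_9 = (245 - 5^2)/11 = 220/11 = 20, a_9 = floor((15 + 5)/20) = 1.
  m_10 = 20*1 - 5 = 15, d_10 = (245 - 15^2)/20 = 20/20 = 1, a_10 = floor((15 + 15)/1) = 30.
  m_11 = 1*30 - 15 = 15, d_11 = (245 - 15^2)/1 = 20/1 = 20: (m_11, d_11) = (m_1, d_1) = (15, 20), so from here the quotients repeat a_1, ..., a_10; the period length is 10.
Hence the expansion of sqrt(245) is a_0 = 15 followed by the repeating block 1, 1, 1, 7, 6, 7, 1, 1, 1, 30 (period 10).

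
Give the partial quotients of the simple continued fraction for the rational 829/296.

[2; 1, 4, 59]

Run the Euclidean algorithm on 829 and 296; the successive quotients are the partial quotients a_0, a_1, ... (each step inverts the fractional part left over by the previous one):
  829 = 2*296 + 237, so a_0 = 2.
  296 = 1*237 + 59, so a_1 = 1.
  237 = 4*59 + 1, so a_2 = 4.
  59 = 59*1 + 0, so a_3 = 59.
The remainder reaches 0 after 4 divisions, so the expansion has 4 partial quotients, read off in order.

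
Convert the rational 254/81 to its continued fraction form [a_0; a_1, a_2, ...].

[3; 7, 2, 1, 3]

Run the Euclidean algorithm on 254 and 81; the successive quotients are the partial quotients a_0, a_1, ... (each step inverts the fractional part left over by the previous one):
  254 = 3*81 + 11, so a_0 = 3.
  81 = 7*11 + 4, so a_1 = 7.
  11 = 2*4 + 3, so a_2 = 2.
  4 = 1*3 + 1, so a_3 = 1.
  3 = 3*1 + 0, so a_4 = 3.
The remainder reaches 0 after 5 divisions, so the expansion has 5 partial quotients, read off in order.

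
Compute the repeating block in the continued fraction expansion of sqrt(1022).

Write x_i = (sqrt(1022) + m_i)/d_i with (m_0, d_0) = (0, 1). a_0 = floor(sqrt(1022)) = 31, since 31^2 = 961 <= 1022 < 1024 = 32^2.
Iterate m_{i+1} = d_i*a_i - m_i, d_{i+1} = (1022 - m_{i+1}^2)/d_i, a_{i+1} = floor((a_0 + m_{i+1})/d_{i+1}):
  m_1 = 1*31 - 0 = 31, d_1 = (1022 - 31^2)/1 = 61/1 = 61, a_1 = floor((31 + 31)/61) = 1.
  m_2 = 61*1 - 31 = 30, d_2 = (1022 - 30^2)/61 = 122/61 = 2, a_2 = floor((31 + 30)/2) = 30.
  m_3 = 2*30 - 30 = 30, d_3 = (1022 - 30^2)/2 = 122/2 = 61, a_3 = floor((31 + 30)/61) = 1.
  m_4 = 61*1 - 30 = 31, d_4 = (1022 - 31^2)/61 = 61/61 = 1, a_4 = floor((31 + 31)/1) = 62.
  m_5 = 1*62 - 31 = 31, d_5 = (1022 - 31^2)/1 = 61/1 = 61: (m_5, d_5) = (m_1, d_1) = (31, 61), so from here the quotients repeat a_1, ..., a_4; the period length is 4.
Hence the expansion of sqrt(1022) is a_0 = 31 followed by the repeating block 1, 30, 1, 62 (period 4).

[31; (1, 30, 1, 62)]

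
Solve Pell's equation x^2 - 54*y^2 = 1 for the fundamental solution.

First expand sqrt(54) as a continued fraction. With x_i = (sqrt(54) + m_i)/d_i and (m_0, d_0) = (0, 1): a_0 = floor(sqrt(54)) = 7, since 7^2 = 49 <= 54 < 64 = 8^2.
Iterate m_{i+1} = d_i*a_i - m_i, d_{i+1} = (54 - m_{i+1}^2)/d_i, a_{i+1} = floor((a_0 + m_{i+1})/d_{i+1}):
  m_1 = 1*7 - 0 = 7, d_1 = (54 - 7^2)/1 = 5/1 = 5, a_1 = floor((7 + 7)/5) = 2.
  m_2 = 5*2 - 7 = 3, d_2 = (54 - 3^2)/5 = 45/5 = 9, a_2 = floor((7 + 3)/9) = 1.
  m_3 = 9*1 - 3 = 6, d_3 = (54 - 6^2)/9 = 18/9 = 2, a_3 = floor((7 + 6)/2) = 6.
  m_4 = 2*6 - 6 = 6, d_4 = (54 - 6^2)/2 = 18/2 = 9, a_4 = floor((7 + 6)/9) = 1.
  m_5 = 9*1 - 6 = 3, d_5 = (54 - 3^2)/9 = 45/9 = 5, a_5 = floor((7 + 3)/5) = 2.
  m_6 = 5*2 - 3 = 7, d_6 = (54 - 7^2)/5 = 5/5 = 1, a_6 = floor((7 + 7)/1) = 14.
  m_7 = 1*14 - 7 = 7, d_7 = (54 - 7^2)/1 = 5/1 = 5: (m_7, d_7) = (m_1, d_1) = (7, 5), so from here the quotients repeat a_1, ..., a_6; the period length is 6.
So sqrt(54) = [7; (2, 1, 6, 1, 2, 14)] with period length k = 6.
k is even, so the fundamental solution of x^2 - 54y^2 = 1 is (p_{k-1}, q_{k-1}) = (p_5, q_5); compute convergents through index 5.
Convergents (p_i = a_i*p_{i-1} + p_{i-2}, q_i = a_i*q_{i-1} + q_{i-2} with p_{-2}=0, p_{-1}=1, q_{-2}=1, q_{-1}=0):
  i=0: a_0=7, p_0 = 7*1 + 0 = 7, q_0 = 7*0 + 1 = 1.
  i=1: a_1=2, p_1 = 2*7 + 1 = 15, q_1 = 2*1 + 0 = 2.
  i=2: a_2=1, p_2 = 1*15 + 7 = 22, q_2 = 1*2 + 1 = 3.
  i=3: a_3=6, p_3 = 6*22 + 15 = 147, q_3 = 6*3 + 2 = 20.
  i=4: a_4=1, p_4 = 1*147 + 22 = 169, q_4 = 1*20 + 3 = 23.
  i=5: a_5=2, p_5 = 2*169 + 147 = 485, q_5 = 2*23 + 20 = 66.
Check: 485^2 - 54*66^2 = 235225 - 235224 = 1, so (x, y) = (485, 66) solves the equation, and by the theorem it is the least positive solution.

(x, y) = (485, 66)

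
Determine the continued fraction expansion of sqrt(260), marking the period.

[16; (8, 32)]

Write x_i = (sqrt(260) + m_i)/d_i with (m_0, d_0) = (0, 1). a_0 = floor(sqrt(260)) = 16, since 16^2 = 256 <= 260 < 289 = 17^2.
Iterate m_{i+1} = d_i*a_i - m_i, d_{i+1} = (260 - m_{i+1}^2)/d_i, a_{i+1} = floor((a_0 + m_{i+1})/d_{i+1}):
  m_1 = 1*16 - 0 = 16, d_1 = (260 - 16^2)/1 = 4/1 = 4, a_1 = floor((16 + 16)/4) = 8.
  m_2 = 4*8 - 16 = 16, d_2 = (260 - 16^2)/4 = 4/4 = 1, a_2 = floor((16 + 16)/1) = 32.
  m_3 = 1*32 - 16 = 16, d_3 = (260 - 16^2)/1 = 4/1 = 4: (m_3, d_3) = (m_1, d_1) = (16, 4), so from here the quotients repeat a_1, a_2; the period length is 2.
Hence the expansion of sqrt(260) is a_0 = 16 followed by the repeating block 8, 32 (period 2).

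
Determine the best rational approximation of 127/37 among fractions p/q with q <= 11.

24/7

Expand x = 127/37 as a continued fraction with the Euclidean algorithm:
  127 = 3*37 + 16, so a_0 = 3.
  37 = 2*16 + 5, so a_1 = 2.
  16 = 3*5 + 1, so a_2 = 3.
  5 = 5*1 + 0, so a_3 = 5.
so x = [3; 2, 3, 5].
Convergents (p_i = a_i*p_{i-1} + p_{i-2}, q_i = a_i*q_{i-1} + q_{i-2} with p_{-2}=0, p_{-1}=1, q_{-2}=1, q_{-1}=0), until the denominator exceeds 11:
  i=0: a_0=3, p_0 = 3*1 + 0 = 3, q_0 = 3*0 + 1 = 1.
  i=1: a_1=2, p_1 = 2*3 + 1 = 7, q_1 = 2*1 + 0 = 2.
  i=2: a_2=3, p_2 = 3*7 + 3 = 24, q_2 = 3*2 + 1 = 7.
  i=3: a_3=5, p_3 = 5*24 + 7 = 127, q_3 = 5*7 + 2 = 37.
q_3 = 37 > 11, so the last convergent with denominator <= 11 is p_2/q_2 = 24/7.
The closest fraction with denominator <= 11 is either p_2/q_2 or the intermediate fraction (k*p_2 + p_1)/(k*q_2 + q_1) with the largest k >= 1 whose denominator stays <= 11; these approach x as k grows, and every other convergent or intermediate fraction in range is farther away.
Largest k: floor((11 - q_1)/q_2) = floor((11 - 2)/7) = 1.
That gives (1*24 + 7)/(1*7 + 2) = 31/9.
Compare the errors: |x - 24/7| = |127*7 - 24*37|/(37*7) = 1/259, and |x - 31/9| = |127*9 - 31*37|/(37*9) = 4/333.
Cross-multiplying, 1*333 = 333 < 1036 = 4*259, so 1/259 is smaller: the convergent 24/7 is closer to x than 31/9.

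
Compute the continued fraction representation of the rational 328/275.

[1; 5, 5, 3, 3]

Run the Euclidean algorithm on 328 and 275; the successive quotients are the partial quotients a_0, a_1, ... (each step inverts the fractional part left over by the previous one):
  328 = 1*275 + 53, so a_0 = 1.
  275 = 5*53 + 10, so a_1 = 5.
  53 = 5*10 + 3, so a_2 = 5.
  10 = 3*3 + 1, so a_3 = 3.
  3 = 3*1 + 0, so a_4 = 3.
The remainder reaches 0 after 5 divisions, so the expansion has 5 partial quotients, read off in order.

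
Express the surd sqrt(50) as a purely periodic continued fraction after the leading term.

[7; (14)]

Write x_i = (sqrt(50) + m_i)/d_i with (m_0, d_0) = (0, 1). a_0 = floor(sqrt(50)) = 7, since 7^2 = 49 <= 50 < 64 = 8^2.
Iterate m_{i+1} = d_i*a_i - m_i, d_{i+1} = (50 - m_{i+1}^2)/d_i, a_{i+1} = floor((a_0 + m_{i+1})/d_{i+1}):
  m_1 = 1*7 - 0 = 7, d_1 = (50 - 7^2)/1 = 1/1 = 1, a_1 = floor((7 + 7)/1) = 14.
  m_2 = 1*14 - 7 = 7, d_2 = (50 - 7^2)/1 = 1/1 = 1: (m_2, d_2) = (m_1, d_1) = (7, 1), so from here the quotient a_1 repeats; the period length is 1.
Hence the expansion of sqrt(50) is a_0 = 7 followed by the repeating block 14 (period 1).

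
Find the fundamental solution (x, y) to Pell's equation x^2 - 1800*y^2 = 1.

(x, y) = (19601, 462)

First expand sqrt(1800) as a continued fraction. With x_i = (sqrt(1800) + m_i)/d_i and (m_0, d_0) = (0, 1): a_0 = floor(sqrt(1800)) = 42, since 42^2 = 1764 <= 1800 < 1849 = 43^2.
Iterate m_{i+1} = d_i*a_i - m_i, d_{i+1} = (1800 - m_{i+1}^2)/d_i, a_{i+1} = floor((a_0 + m_{i+1})/d_{i+1}):
  m_1 = 1*42 - 0 = 42, d_1 = (1800 - 42^2)/1 = 36/1 = 36, a_1 = floor((42 + 42)/36) = 2.
  m_2 = 36*2 - 42 = 30, d_2 = (1800 - 30^2)/36 = 900/36 = 25, a_2 = floor((42 + 30)/25) = 2.
  m_3 = 25*2 - 30 = 20, d_3 = (1800 - 20^2)/25 = 1400/25 = 56, a_3 = floor((42 + 20)/56) = 1.
  m_4 = 56*1 - 20 = 36, d_4 = (1800 - 36^2)/56 = 504/56 = 9, a_4 = floor((42 + 36)/9) = 8.
  m_5 = 9*8 - 36 = 36, d_5 = (1800 - 36^2)/9 = 504/9 = 56, a_5 = floor((42 + 36)/56) = 1.
  m_6 = 56*1 - 36 = 20, d_6 = (1800 - 20^2)/56 = 1400/56 = 25, a_6 = floor((42 + 20)/25) = 2.
  m_7 = 25*2 - 20 = 30, d_7 = (1800 - 30^2)/25 = 900/25 = 36, a_7 = floor((42 + 30)/36) = 2.
  m_8 = 36*2 - 30 = 42, d_8 = (1800 - 42^2)/36 = 36/36 = 1, a_8 = floor((42 + 42)/1) = 84.
  m_9 = 1*84 - 42 = 42, d_9 = (1800 - 42^2)/1 = 36/1 = 36: (m_9, d_9) = (m_1, d_1) = (42, 36), so from here the quotients repeat a_1, ..., a_8; the period length is 8.
So sqrt(1800) = [42; (2, 2, 1, 8, 1, 2, 2, 84)] with period length k = 8.
k is even, so the fundamental solution of x^2 - 1800y^2 = 1 is (p_{k-1}, q_{k-1}) = (p_7, q_7); compute convergents through index 7.
Convergents (p_i = a_i*p_{i-1} + p_{i-2}, q_i = a_i*q_{i-1} + q_{i-2} with p_{-2}=0, p_{-1}=1, q_{-2}=1, q_{-1}=0):
  i=0: a_0=42, p_0 = 42*1 + 0 = 42, q_0 = 42*0 + 1 = 1.
  i=1: a_1=2, p_1 = 2*42 + 1 = 85, q_1 = 2*1 + 0 = 2.
  i=2: a_2=2, p_2 = 2*85 + 42 = 212, q_2 = 2*2 + 1 = 5.
  i=3: a_3=1, p_3 = 1*212 + 85 = 297, q_3 = 1*5 + 2 = 7.
  i=4: a_4=8, p_4 = 8*297 + 212 = 2588, q_4 = 8*7 + 5 = 61.
  i=5: a_5=1, p_5 = 1*2588 + 297 = 2885, q_5 = 1*61 + 7 = 68.
  i=6: a_6=2, p_6 = 2*2885 + 2588 = 8358, q_6 = 2*68 + 61 = 197.
  i=7: a_7=2, p_7 = 2*8358 + 2885 = 19601, q_7 = 2*197 + 68 = 462.
Check: 19601^2 - 1800*462^2 = 384199201 - 384199200 = 1, so (x, y) = (19601, 462) solves the equation, and by the theorem it is the least positive solution.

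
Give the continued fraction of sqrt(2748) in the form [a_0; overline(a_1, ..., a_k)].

Write x_i = (sqrt(2748) + m_i)/d_i with (m_0, d_0) = (0, 1). a_0 = floor(sqrt(2748)) = 52, since 52^2 = 2704 <= 2748 < 2809 = 53^2.
Iterate m_{i+1} = d_i*a_i - m_i, d_{i+1} = (2748 - m_{i+1}^2)/d_i, a_{i+1} = floor((a_0 + m_{i+1})/d_{i+1}):
  m_1 = 1*52 - 0 = 52, d_1 = (2748 - 52^2)/1 = 44/1 = 44, a_1 = floor((52 + 52)/44) = 2.
  m_2 = 44*2 - 52 = 36, d_2 = (2748 - 36^2)/44 = 1452/44 = 33, a_2 = floor((52 + 36)/33) = 2.
  m_3 = 33*2 - 36 = 30, d_3 = (2748 - 30^2)/33 = 1848/33 = 56, a_3 = floor((52 + 30)/56) = 1.
  m_4 = 56*1 - 30 = 26, d_4 = (2748 - 26^2)/56 = 2072/56 = 37, a_4 = floor((52 + 26)/37) = 2.
  m_5 = 37*2 - 26 = 48, d_5 = (2748 - 48^2)/37 = 444/37 = 12, a_5 = floor((52 + 48)/12) = 8.
  m_6 = 12*8 - 48 = 48, d_6 = (2748 - 48^2)/12 = 444/12 = 37, a_6 = floor((52 + 48)/37) = 2.
  m_7 = 37*2 - 48 = 26, d_7 = (2748 - 26^2)/37 = 2072/37 = 56, a_7 = floor((52 + 26)/56) = 1.
  m_8 = 56*1 - 26 = 30, d_8 = (2748 - 30^2)/56 = 1848/56 = 33, a_8 = floor((52 + 30)/33) = 2.
  m_9 = 33*2 - 30 = 36, d_9 = (2748 - 36^2)/33 = 1452/33 = 44, a_9 = floor((52 + 36)/44) = 2.
  m_10 = 44*2 - 36 = 52, d_10 = (2748 - 52^2)/44 = 44/44 = 1, a_10 = floor((52 + 52)/1) = 104.
  m_11 = 1*104 - 52 = 52, d_11 = (2748 - 52^2)/1 = 44/1 = 44: (m_11, d_11) = (m_1, d_1) = (52, 44), so from here the quotients repeat a_1, ..., a_10; the period length is 10.
Hence the expansion of sqrt(2748) is a_0 = 52 followed by the repeating block 2, 2, 1, 2, 8, 2, 1, 2, 2, 104 (period 10).

[52; overline(2, 2, 1, 2, 8, 2, 1, 2, 2, 104)]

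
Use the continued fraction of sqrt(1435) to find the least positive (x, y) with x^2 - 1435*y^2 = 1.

(x, y) = (999046, 26373)

First expand sqrt(1435) as a continued fraction. With x_i = (sqrt(1435) + m_i)/d_i and (m_0, d_0) = (0, 1): a_0 = floor(sqrt(1435)) = 37, since 37^2 = 1369 <= 1435 < 1444 = 38^2.
Iterate m_{i+1} = d_i*a_i - m_i, d_{i+1} = (1435 - m_{i+1}^2)/d_i, a_{i+1} = floor((a_0 + m_{i+1})/d_{i+1}):
  m_1 = 1*37 - 0 = 37, d_1 = (1435 - 37^2)/1 = 66/1 = 66, a_1 = floor((37 + 37)/66) = 1.
  m_2 = 66*1 - 37 = 29, d_2 = (1435 - 29^2)/66 = 594/66 = 9, a_2 = floor((37 + 29)/9) = 7.
  m_3 = 9*7 - 29 = 34, d_3 = (1435 - 34^2)/9 = 279/9 = 31, a_3 = floor((37 + 34)/31) = 2.
  m_4 = 31*2 - 34 = 28, d_4 = (1435 - 28^2)/31 = 651/31 = 21, a_4 = floor((37 + 28)/21) = 3.
  m_5 = 21*3 - 28 = 35, d_5 = (1435 - 35^2)/21 = 210/21 = 10, a_5 = floor((37 + 35)/10) = 7.
  m_6 = 10*7 - 35 = 35, d_6 = (1435 - 35^2)/10 = 210/10 = 21, a_6 = floor((37 + 35)/21) = 3.
  m_7 = 21*3 - 35 = 28, d_7 = (1435 - 28^2)/21 = 651/21 = 31, a_7 = floor((37 + 28)/31) = 2.
  m_8 = 31*2 - 28 = 34, d_8 = (1435 - 34^2)/31 = 279/31 = 9, a_8 = floor((37 + 34)/9) = 7.
  m_9 = 9*7 - 34 = 29, d_9 = (1435 - 29^2)/9 = 594/9 = 66, a_9 = floor((37 + 29)/66) = 1.
  m_10 = 66*1 - 29 = 37, d_10 = (1435 - 37^2)/66 = 66/66 = 1, a_10 = floor((37 + 37)/1) = 74.
  m_11 = 1*74 - 37 = 37, d_11 = (1435 - 37^2)/1 = 66/1 = 66: (m_11, d_11) = (m_1, d_1) = (37, 66), so from here the quotients repeat a_1, ..., a_10; the period length is 10.
So sqrt(1435) = [37; (1, 7, 2, 3, 7, 3, 2, 7, 1, 74)] with period length k = 10.
k is even, so the fundamental solution of x^2 - 1435y^2 = 1 is (p_{k-1}, q_{k-1}) = (p_9, q_9); compute convergents through index 9.
Convergents (p_i = a_i*p_{i-1} + p_{i-2}, q_i = a_i*q_{i-1} + q_{i-2} with p_{-2}=0, p_{-1}=1, q_{-2}=1, q_{-1}=0):
  i=0: a_0=37, p_0 = 37*1 + 0 = 37, q_0 = 37*0 + 1 = 1.
  i=1: a_1=1, p_1 = 1*37 + 1 = 38, q_1 = 1*1 + 0 = 1.
  i=2: a_2=7, p_2 = 7*38 + 37 = 303, q_2 = 7*1 + 1 = 8.
  i=3: a_3=2, p_3 = 2*303 + 38 = 644, q_3 = 2*8 + 1 = 17.
  i=4: a_4=3, p_4 = 3*644 + 303 = 2235, q_4 = 3*17 + 8 = 59.
  i=5: a_5=7, p_5 = 7*2235 + 644 = 16289, q_5 = 7*59 + 17 = 430.
  i=6: a_6=3, p_6 = 3*16289 + 2235 = 51102, q_6 = 3*430 + 59 = 1349.
  i=7: a_7=2, p_7 = 2*51102 + 16289 = 118493, q_7 = 2*1349 + 430 = 3128.
  i=8: a_8=7, p_8 = 7*118493 + 51102 = 880553, q_8 = 7*3128 + 1349 = 23245.
  i=9: a_9=1, p_9 = 1*880553 + 118493 = 999046, q_9 = 1*23245 + 3128 = 26373.
Check: 999046^2 - 1435*26373^2 = 998092910116 - 998092910115 = 1, so (x, y) = (999046, 26373) solves the equation, and by the theorem it is the least positive solution.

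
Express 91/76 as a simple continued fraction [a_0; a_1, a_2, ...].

[1; 5, 15]

Run the Euclidean algorithm on 91 and 76; the successive quotients are the partial quotients a_0, a_1, ... (each step inverts the fractional part left over by the previous one):
  91 = 1*76 + 15, so a_0 = 1.
  76 = 5*15 + 1, so a_1 = 5.
  15 = 15*1 + 0, so a_2 = 15.
The remainder reaches 0 after 3 divisions, so the expansion has 3 partial quotients, read off in order.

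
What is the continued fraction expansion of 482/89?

Run the Euclidean algorithm on 482 and 89; the successive quotients are the partial quotients a_0, a_1, ... (each step inverts the fractional part left over by the previous one):
  482 = 5*89 + 37, so a_0 = 5.
  89 = 2*37 + 15, so a_1 = 2.
  37 = 2*15 + 7, so a_2 = 2.
  15 = 2*7 + 1, so a_3 = 2.
  7 = 7*1 + 0, so a_4 = 7.
The remainder reaches 0 after 5 divisions, so the expansion has 5 partial quotients, read off in order.

[5; 2, 2, 2, 7]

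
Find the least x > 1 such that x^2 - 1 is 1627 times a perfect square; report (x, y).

(x, y) = (14642, 363)

First expand sqrt(1627) as a continued fraction. With x_i = (sqrt(1627) + m_i)/d_i and (m_0, d_0) = (0, 1): a_0 = floor(sqrt(1627)) = 40, since 40^2 = 1600 <= 1627 < 1681 = 41^2.
Iterate m_{i+1} = d_i*a_i - m_i, d_{i+1} = (1627 - m_{i+1}^2)/d_i, a_{i+1} = floor((a_0 + m_{i+1})/d_{i+1}):
  m_1 = 1*40 - 0 = 40, d_1 = (1627 - 40^2)/1 = 27/1 = 27, a_1 = floor((40 + 40)/27) = 2.
  m_2 = 27*2 - 40 = 14, d_2 = (1627 - 14^2)/27 = 1431/27 = 53, a_2 = floor((40 + 14)/53) = 1.
  m_3 = 53*1 - 14 = 39, d_3 = (1627 - 39^2)/53 = 106/53 = 2, a_3 = floor((40 + 39)/2) = 39.
  m_4 = 2*39 - 39 = 39, d_4 = (1627 - 39^2)/2 = 106/2 = 53, a_4 = floor((40 + 39)/53) = 1.
  m_5 = 53*1 - 39 = 14, d_5 = (1627 - 14^2)/53 = 1431/53 = 27, a_5 = floor((40 + 14)/27) = 2.
  m_6 = 27*2 - 14 = 40, d_6 = (1627 - 40^2)/27 = 27/27 = 1, a_6 = floor((40 + 40)/1) = 80.
  m_7 = 1*80 - 40 = 40, d_7 = (1627 - 40^2)/1 = 27/1 = 27: (m_7, d_7) = (m_1, d_1) = (40, 27), so from here the quotients repeat a_1, ..., a_6; the period length is 6.
So sqrt(1627) = [40; (2, 1, 39, 1, 2, 80)] with period length k = 6.
k is even, so the fundamental solution of x^2 - 1627y^2 = 1 is (p_{k-1}, q_{k-1}) = (p_5, q_5); compute convergents through index 5.
Convergents (p_i = a_i*p_{i-1} + p_{i-2}, q_i = a_i*q_{i-1} + q_{i-2} with p_{-2}=0, p_{-1}=1, q_{-2}=1, q_{-1}=0):
  i=0: a_0=40, p_0 = 40*1 + 0 = 40, q_0 = 40*0 + 1 = 1.
  i=1: a_1=2, p_1 = 2*40 + 1 = 81, q_1 = 2*1 + 0 = 2.
  i=2: a_2=1, p_2 = 1*81 + 40 = 121, q_2 = 1*2 + 1 = 3.
  i=3: a_3=39, p_3 = 39*121 + 81 = 4800, q_3 = 39*3 + 2 = 119.
  i=4: a_4=1, p_4 = 1*4800 + 121 = 4921, q_4 = 1*119 + 3 = 122.
  i=5: a_5=2, p_5 = 2*4921 + 4800 = 14642, q_5 = 2*122 + 119 = 363.
Check: 14642^2 - 1627*363^2 = 214388164 - 214388163 = 1, so (x, y) = (14642, 363) solves the equation, and by the theorem it is the least positive solution.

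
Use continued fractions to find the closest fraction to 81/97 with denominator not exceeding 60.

Expand x = 81/97 as a continued fraction with the Euclidean algorithm:
  81 = 0*97 + 81, so a_0 = 0.
  97 = 1*81 + 16, so a_1 = 1.
  81 = 5*16 + 1, so a_2 = 5.
  16 = 16*1 + 0, so a_3 = 16.
so x = [0; 1, 5, 16].
Convergents (p_i = a_i*p_{i-1} + p_{i-2}, q_i = a_i*q_{i-1} + q_{i-2} with p_{-2}=0, p_{-1}=1, q_{-2}=1, q_{-1}=0), until the denominator exceeds 60:
  i=0: a_0=0, p_0 = 0*1 + 0 = 0, q_0 = 0*0 + 1 = 1.
  i=1: a_1=1, p_1 = 1*0 + 1 = 1, q_1 = 1*1 + 0 = 1.
  i=2: a_2=5, p_2 = 5*1 + 0 = 5, q_2 = 5*1 + 1 = 6.
  i=3: a_3=16, p_3 = 16*5 + 1 = 81, q_3 = 16*6 + 1 = 97.
q_3 = 97 > 60, so the last convergent with denominator <= 60 is p_2/q_2 = 5/6.
The closest fraction with denominator <= 60 is either p_2/q_2 or the intermediate fraction (k*p_2 + p_1)/(k*q_2 + q_1) with the largest k >= 1 whose denominator stays <= 60; these approach x as k grows, and every other convergent or intermediate fraction in range is farther away.
Largest k: floor((60 - q_1)/q_2) = floor((60 - 1)/6) = 9.
That gives (9*5 + 1)/(9*6 + 1) = 46/55.
Compare the errors: |x - 5/6| = |81*6 - 5*97|/(97*6) = 1/582, and |x - 46/55| = |81*55 - 46*97|/(97*55) = 7/5335.
Cross-multiplying, 7*582 = 4074 < 5335 = 1*5335, so 7/5335 is smaller: the intermediate fraction 46/55 is closer to x than 5/6.

46/55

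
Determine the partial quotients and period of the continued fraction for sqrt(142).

Write x_i = (sqrt(142) + m_i)/d_i with (m_0, d_0) = (0, 1). a_0 = floor(sqrt(142)) = 11, since 11^2 = 121 <= 142 < 144 = 12^2.
Iterate m_{i+1} = d_i*a_i - m_i, d_{i+1} = (142 - m_{i+1}^2)/d_i, a_{i+1} = floor((a_0 + m_{i+1})/d_{i+1}):
  m_1 = 1*11 - 0 = 11, d_1 = (142 - 11^2)/1 = 21/1 = 21, a_1 = floor((11 + 11)/21) = 1.
  m_2 = 21*1 - 11 = 10, d_2 = (142 - 10^2)/21 = 42/21 = 2, a_2 = floor((11 + 10)/2) = 10.
  m_3 = 2*10 - 10 = 10, d_3 = (142 - 10^2)/2 = 42/2 = 21, a_3 = floor((11 + 10)/21) = 1.
  m_4 = 21*1 - 10 = 11, d_4 = (142 - 11^2)/21 = 21/21 = 1, a_4 = floor((11 + 11)/1) = 22.
  m_5 = 1*22 - 11 = 11, d_5 = (142 - 11^2)/1 = 21/1 = 21: (m_5, d_5) = (m_1, d_1) = (11, 21), so from here the quotients repeat a_1, ..., a_4; the period length is 4.
Hence the expansion of sqrt(142) is a_0 = 11 followed by the repeating block 1, 10, 1, 22 (period 4).

[11; (1, 10, 1, 22)]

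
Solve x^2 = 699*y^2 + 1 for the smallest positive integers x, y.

First expand sqrt(699) as a continued fraction. With x_i = (sqrt(699) + m_i)/d_i and (m_0, d_0) = (0, 1): a_0 = floor(sqrt(699)) = 26, since 26^2 = 676 <= 699 < 729 = 27^2.
Iterate m_{i+1} = d_i*a_i - m_i, d_{i+1} = (699 - m_{i+1}^2)/d_i, a_{i+1} = floor((a_0 + m_{i+1})/d_{i+1}):
  m_1 = 1*26 - 0 = 26, d_1 = (699 - 26^2)/1 = 23/1 = 23, a_1 = floor((26 + 26)/23) = 2.
  m_2 = 23*2 - 26 = 20, d_2 = (699 - 20^2)/23 = 299/23 = 13, a_2 = floor((26 + 20)/13) = 3.
  m_3 = 13*3 - 20 = 19, d_3 = (699 - 19^2)/13 = 338/13 = 26, a_3 = floor((26 + 19)/26) = 1.
  m_4 = 26*1 - 19 = 7, d_4 = (699 - 7^2)/26 = 650/26 = 25, a_4 = floor((26 + 7)/25) = 1.
  m_5 = 25*1 - 7 = 18, d_5 = (699 - 18^2)/25 = 375/25 = 15, a_5 = floor((26 + 18)/15) = 2.
  m_6 = 15*2 - 18 = 12, d_6 = (699 - 12^2)/15 = 555/15 = 37, a_6 = floor((26 + 12)/37) = 1.
  m_7 = 37*1 - 12 = 25, d_7 = (699 - 25^2)/37 = 74/37 = 2, a_7 = floor((26 + 25)/2) = 25.
  m_8 = 2*25 - 25 = 25, d_8 = (699 - 25^2)/2 = 74/2 = 37, a_8 = floor((26 + 25)/37) = 1.
  m_9 = 37*1 - 25 = 12, d_9 = (699 - 12^2)/37 = 555/37 = 15, a_9 = floor((26 + 12)/15) = 2.
  m_10 = 15*2 - 12 = 18, d_10 = (699 - 18^2)/15 = 375/15 = 25, a_10 = floor((26 + 18)/25) = 1.
  m_11 = 25*1 - 18 = 7, d_11 = (699 - 7^2)/25 = 650/25 = 26, a_11 = floor((26 + 7)/26) = 1.
  m_12 = 26*1 - 7 = 19, d_12 = (699 - 19^2)/26 = 338/26 = 13, a_12 = floor((26 + 19)/13) = 3.
  m_13 = 13*3 - 19 = 20, d_13 = (699 - 20^2)/13 = 299/13 = 23, a_13 = floor((26 + 20)/23) = 2.
  m_14 = 23*2 - 20 = 26, d_14 = (699 - 26^2)/23 = 23/23 = 1, a_14 = floor((26 + 26)/1) = 52.
  m_15 = 1*52 - 26 = 26, d_15 = (699 - 26^2)/1 = 23/1 = 23: (m_15, d_15) = (m_1, d_1) = (26, 23), so from here the quotients repeat a_1, ..., a_14; the period length is 14.
So sqrt(699) = [26; (2, 3, 1, 1, 2, 1, 25, 1, 2, 1, 1, 3, 2, 52)] with period length k = 14.
k is even, so the fundamental solution of x^2 - 699y^2 = 1 is (p_{k-1}, q_{k-1}) = (p_13, q_13); compute convergents through index 13.
Convergents (p_i = a_i*p_{i-1} + p_{i-2}, q_i = a_i*q_{i-1} + q_{i-2} with p_{-2}=0, p_{-1}=1, q_{-2}=1, q_{-1}=0):
  i=0: a_0=26, p_0 = 26*1 + 0 = 26, q_0 = 26*0 + 1 = 1.
  i=1: a_1=2, p_1 = 2*26 + 1 = 53, q_1 = 2*1 + 0 = 2.
  i=2: a_2=3, p_2 = 3*53 + 26 = 185, q_2 = 3*2 + 1 = 7.
  i=3: a_3=1, p_3 = 1*185 + 53 = 238, q_3 = 1*7 + 2 = 9.
  i=4: a_4=1, p_4 = 1*238 + 185 = 423, q_4 = 1*9 + 7 = 16.
  i=5: a_5=2, p_5 = 2*423 + 238 = 1084, q_5 = 2*16 + 9 = 41.
  i=6: a_6=1, p_6 = 1*1084 + 423 = 1507, q_6 = 1*41 + 16 = 57.
  i=7: a_7=25, p_7 = 25*1507 + 1084 = 38759, q_7 = 25*57 + 41 = 1466.
  i=8: a_8=1, p_8 = 1*38759 + 1507 = 40266, q_8 = 1*1466 + 57 = 1523.
  i=9: a_9=2, p_9 = 2*40266 + 38759 = 119291, q_9 = 2*1523 + 1466 = 4512.
  i=10: a_10=1, p_10 = 1*119291 + 40266 = 159557, q_10 = 1*4512 + 1523 = 6035.
  i=11: a_11=1, p_11 = 1*159557 + 119291 = 278848, q_11 = 1*6035 + 4512 = 10547.
  i=12: a_12=3, p_12 = 3*278848 + 159557 = 996101, q_12 = 3*10547 + 6035 = 37676.
  i=13: a_13=2, p_13 = 2*996101 + 278848 = 2271050, q_13 = 2*37676 + 10547 = 85899.
Check: 2271050^2 - 699*85899^2 = 5157668102500 - 5157668102499 = 1, so (x, y) = (2271050, 85899) solves the equation, and by the theorem it is the least positive solution.

(x, y) = (2271050, 85899)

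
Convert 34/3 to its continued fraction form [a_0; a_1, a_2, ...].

[11; 3]

Run the Euclidean algorithm on 34 and 3; the successive quotients are the partial quotients a_0, a_1, ... (each step inverts the fractional part left over by the previous one):
  34 = 11*3 + 1, so a_0 = 11.
  3 = 3*1 + 0, so a_1 = 3.
The remainder reaches 0 after 2 divisions, so the expansion has 2 partial quotients, read off in order.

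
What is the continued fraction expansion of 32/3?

[10; 1, 2]

Run the Euclidean algorithm on 32 and 3; the successive quotients are the partial quotients a_0, a_1, ... (each step inverts the fractional part left over by the previous one):
  32 = 10*3 + 2, so a_0 = 10.
  3 = 1*2 + 1, so a_1 = 1.
  2 = 2*1 + 0, so a_2 = 2.
The remainder reaches 0 after 3 divisions, so the expansion has 3 partial quotients, read off in order.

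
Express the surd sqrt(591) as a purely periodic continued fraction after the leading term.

[24; (3, 4, 1, 1, 7, 1, 1, 4, 3, 48)]

Write x_i = (sqrt(591) + m_i)/d_i with (m_0, d_0) = (0, 1). a_0 = floor(sqrt(591)) = 24, since 24^2 = 576 <= 591 < 625 = 25^2.
Iterate m_{i+1} = d_i*a_i - m_i, d_{i+1} = (591 - m_{i+1}^2)/d_i, a_{i+1} = floor((a_0 + m_{i+1})/d_{i+1}):
  m_1 = 1*24 - 0 = 24, d_1 = (591 - 24^2)/1 = 15/1 = 15, a_1 = floor((24 + 24)/15) = 3.
  m_2 = 15*3 - 24 = 21, d_2 = (591 - 21^2)/15 = 150/15 = 10, a_2 = floor((24 + 21)/10) = 4.
  m_3 = 10*4 - 21 = 19, d_3 = (591 - 19^2)/10 = 230/10 = 23, a_3 = floor((24 + 19)/23) = 1.
  m_4 = 23*1 - 19 = 4, d_4 = (591 - 4^2)/23 = 575/23 = 25, a_4 = floor((24 + 4)/25) = 1.
  m_5 = 25*1 - 4 = 21, d_5 = (591 - 21^2)/25 = 150/25 = 6, a_5 = floor((24 + 21)/6) = 7.
  m_6 = 6*7 - 21 = 21, d_6 = (591 - 21^2)/6 = 150/6 = 25, a_6 = floor((24 + 21)/25) = 1.
  m_7 = 25*1 - 21 = 4, d_7 = (591 - 4^2)/25 = 575/25 = 23, a_7 = floor((24 + 4)/23) = 1.
  m_8 = 23*1 - 4 = 19, d_8 = (591 - 19^2)/23 = 230/23 = 10, a_8 = floor((24 + 19)/10) = 4.
  m_9 = 10*4 - 19 = 21, d_9 = (591 - 21^2)/10 = 150/10 = 15, a_9 = floor((24 + 21)/15) = 3.
  m_10 = 15*3 - 21 = 24, d_10 = (591 - 24^2)/15 = 15/15 = 1, a_10 = floor((24 + 24)/1) = 48.
  m_11 = 1*48 - 24 = 24, d_11 = (591 - 24^2)/1 = 15/1 = 15: (m_11, d_11) = (m_1, d_1) = (24, 15), so from here the quotients repeat a_1, ..., a_10; the period length is 10.
Hence the expansion of sqrt(591) is a_0 = 24 followed by the repeating block 3, 4, 1, 1, 7, 1, 1, 4, 3, 48 (period 10).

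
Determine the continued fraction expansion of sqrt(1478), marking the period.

[38; (2, 4, 38, 4, 2, 76)]

Write x_i = (sqrt(1478) + m_i)/d_i with (m_0, d_0) = (0, 1). a_0 = floor(sqrt(1478)) = 38, since 38^2 = 1444 <= 1478 < 1521 = 39^2.
Iterate m_{i+1} = d_i*a_i - m_i, d_{i+1} = (1478 - m_{i+1}^2)/d_i, a_{i+1} = floor((a_0 + m_{i+1})/d_{i+1}):
  m_1 = 1*38 - 0 = 38, d_1 = (1478 - 38^2)/1 = 34/1 = 34, a_1 = floor((38 + 38)/34) = 2.
  m_2 = 34*2 - 38 = 30, d_2 = (1478 - 30^2)/34 = 578/34 = 17, a_2 = floor((38 + 30)/17) = 4.
  m_3 = 17*4 - 30 = 38, d_3 = (1478 - 38^2)/17 = 34/17 = 2, a_3 = floor((38 + 38)/2) = 38.
  m_4 = 2*38 - 38 = 38, d_4 = (1478 - 38^2)/2 = 34/2 = 17, a_4 = floor((38 + 38)/17) = 4.
  m_5 = 17*4 - 38 = 30, d_5 = (1478 - 30^2)/17 = 578/17 = 34, a_5 = floor((38 + 30)/34) = 2.
  m_6 = 34*2 - 30 = 38, d_6 = (1478 - 38^2)/34 = 34/34 = 1, a_6 = floor((38 + 38)/1) = 76.
  m_7 = 1*76 - 38 = 38, d_7 = (1478 - 38^2)/1 = 34/1 = 34: (m_7, d_7) = (m_1, d_1) = (38, 34), so from here the quotients repeat a_1, ..., a_6; the period length is 6.
Hence the expansion of sqrt(1478) is a_0 = 38 followed by the repeating block 2, 4, 38, 4, 2, 76 (period 6).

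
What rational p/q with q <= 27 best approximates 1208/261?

125/27

Expand x = 1208/261 as a continued fraction with the Euclidean algorithm:
  1208 = 4*261 + 164, so a_0 = 4.
  261 = 1*164 + 97, so a_1 = 1.
  164 = 1*97 + 67, so a_2 = 1.
  97 = 1*67 + 30, so a_3 = 1.
  67 = 2*30 + 7, so a_4 = 2.
  30 = 4*7 + 2, so a_5 = 4.
  7 = 3*2 + 1, so a_6 = 3.
  2 = 2*1 + 0, so a_7 = 2.
so x = [4; 1, 1, 1, 2, 4, 3, 2].
Convergents (p_i = a_i*p_{i-1} + p_{i-2}, q_i = a_i*q_{i-1} + q_{i-2} with p_{-2}=0, p_{-1}=1, q_{-2}=1, q_{-1}=0), until the denominator exceeds 27:
  i=0: a_0=4, p_0 = 4*1 + 0 = 4, q_0 = 4*0 + 1 = 1.
  i=1: a_1=1, p_1 = 1*4 + 1 = 5, q_1 = 1*1 + 0 = 1.
  i=2: a_2=1, p_2 = 1*5 + 4 = 9, q_2 = 1*1 + 1 = 2.
  i=3: a_3=1, p_3 = 1*9 + 5 = 14, q_3 = 1*2 + 1 = 3.
  i=4: a_4=2, p_4 = 2*14 + 9 = 37, q_4 = 2*3 + 2 = 8.
  i=5: a_5=4, p_5 = 4*37 + 14 = 162, q_5 = 4*8 + 3 = 35.
q_5 = 35 > 27, so the last convergent with denominator <= 27 is p_4/q_4 = 37/8.
The closest fraction with denominator <= 27 is either p_4/q_4 or the intermediate fraction (k*p_4 + p_3)/(k*q_4 + q_3) with the largest k >= 1 whose denominator stays <= 27; these approach x as k grows, and every other convergent or intermediate fraction in range is farther away.
Largest k: floor((27 - q_3)/q_4) = floor((27 - 3)/8) = 3.
That gives (3*37 + 14)/(3*8 + 3) = 125/27.
Compare the errors: |x - 37/8| = |1208*8 - 37*261|/(261*8) = 7/2088, and |x - 125/27| = |1208*27 - 125*261|/(261*27) = 9/7047.
Cross-multiplying, 9*2088 = 18792 < 49329 = 7*7047, so 9/7047 is smaller: the intermediate fraction 125/27 is closer to x than 37/8.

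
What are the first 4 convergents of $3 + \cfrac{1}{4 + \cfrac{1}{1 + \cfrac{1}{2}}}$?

Using the convergent recurrence p_i = a_i*p_{i-1} + p_{i-2}, q_i = a_i*q_{i-1} + q_{i-2} with p_{-2}=0, p_{-1}=1, q_{-2}=1, q_{-1}=0:
  i=0: a_0=3, p_0 = 3*1 + 0 = 3, q_0 = 3*0 + 1 = 1.
  i=1: a_1=4, p_1 = 4*3 + 1 = 13, q_1 = 4*1 + 0 = 4.
  i=2: a_2=1, p_2 = 1*13 + 3 = 16, q_2 = 1*4 + 1 = 5.
  i=3: a_3=2, p_3 = 2*16 + 13 = 45, q_3 = 2*5 + 4 = 14.

3/1, 13/4, 16/5, 45/14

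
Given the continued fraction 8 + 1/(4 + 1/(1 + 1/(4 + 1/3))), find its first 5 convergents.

8/1, 33/4, 41/5, 197/24, 632/77

Using the convergent recurrence p_i = a_i*p_{i-1} + p_{i-2}, q_i = a_i*q_{i-1} + q_{i-2} with p_{-2}=0, p_{-1}=1, q_{-2}=1, q_{-1}=0:
  i=0: a_0=8, p_0 = 8*1 + 0 = 8, q_0 = 8*0 + 1 = 1.
  i=1: a_1=4, p_1 = 4*8 + 1 = 33, q_1 = 4*1 + 0 = 4.
  i=2: a_2=1, p_2 = 1*33 + 8 = 41, q_2 = 1*4 + 1 = 5.
  i=3: a_3=4, p_3 = 4*41 + 33 = 197, q_3 = 4*5 + 4 = 24.
  i=4: a_4=3, p_4 = 3*197 + 41 = 632, q_4 = 3*24 + 5 = 77.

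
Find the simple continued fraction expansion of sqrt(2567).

Write x_i = (sqrt(2567) + m_i)/d_i with (m_0, d_0) = (0, 1). a_0 = floor(sqrt(2567)) = 50, since 50^2 = 2500 <= 2567 < 2601 = 51^2.
Iterate m_{i+1} = d_i*a_i - m_i, d_{i+1} = (2567 - m_{i+1}^2)/d_i, a_{i+1} = floor((a_0 + m_{i+1})/d_{i+1}):
  m_1 = 1*50 - 0 = 50, d_1 = (2567 - 50^2)/1 = 67/1 = 67, a_1 = floor((50 + 50)/67) = 1.
  m_2 = 67*1 - 50 = 17, d_2 = (2567 - 17^2)/67 = 2278/67 = 34, a_2 = floor((50 + 17)/34) = 1.
  m_3 = 34*1 - 17 = 17, d_3 = (2567 - 17^2)/34 = 2278/34 = 67, a_3 = floor((50 + 17)/67) = 1.
  m_4 = 67*1 - 17 = 50, d_4 = (2567 - 50^2)/67 = 67/67 = 1, a_4 = floor((50 + 50)/1) = 100.
  m_5 = 1*100 - 50 = 50, d_5 = (2567 - 50^2)/1 = 67/1 = 67: (m_5, d_5) = (m_1, d_1) = (50, 67), so from here the quotients repeat a_1, ..., a_4; the period length is 4.
Hence the expansion of sqrt(2567) is a_0 = 50 followed by the repeating block 1, 1, 1, 100 (period 4).

[50; (1, 1, 1, 100)]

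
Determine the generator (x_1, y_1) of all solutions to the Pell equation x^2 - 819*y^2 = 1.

First expand sqrt(819) as a continued fraction. With x_i = (sqrt(819) + m_i)/d_i and (m_0, d_0) = (0, 1): a_0 = floor(sqrt(819)) = 28, since 28^2 = 784 <= 819 < 841 = 29^2.
Iterate m_{i+1} = d_i*a_i - m_i, d_{i+1} = (819 - m_{i+1}^2)/d_i, a_{i+1} = floor((a_0 + m_{i+1})/d_{i+1}):
  m_1 = 1*28 - 0 = 28, d_1 = (819 - 28^2)/1 = 35/1 = 35, a_1 = floor((28 + 28)/35) = 1.
  m_2 = 35*1 - 28 = 7, d_2 = (819 - 7^2)/35 = 770/35 = 22, a_2 = floor((28 + 7)/22) = 1.
  m_3 = 22*1 - 7 = 15, d_3 = (819 - 15^2)/22 = 594/22 = 27, a_3 = floor((28 + 15)/27) = 1.
  m_4 = 27*1 - 15 = 12, d_4 = (819 - 12^2)/27 = 675/27 = 25, a_4 = floor((28 + 12)/25) = 1.
  m_5 = 25*1 - 12 = 13, d_5 = (819 - 13^2)/25 = 650/25 = 26, a_5 = floor((28 + 13)/26) = 1.
  m_6 = 26*1 - 13 = 13, d_6 = (819 - 13^2)/26 = 650/26 = 25, a_6 = floor((28 + 13)/25) = 1.
  m_7 = 25*1 - 13 = 12, d_7 = (819 - 12^2)/25 = 675/25 = 27, a_7 = floor((28 + 12)/27) = 1.
  m_8 = 27*1 - 12 = 15, d_8 = (819 - 15^2)/27 = 594/27 = 22, a_8 = floor((28 + 15)/22) = 1.
  m_9 = 22*1 - 15 = 7, d_9 = (819 - 7^2)/22 = 770/22 = 35, a_9 = floor((28 + 7)/35) = 1.
  m_10 = 35*1 - 7 = 28, d_10 = (819 - 28^2)/35 = 35/35 = 1, a_10 = floor((28 + 28)/1) = 56.
  m_11 = 1*56 - 28 = 28, d_11 = (819 - 28^2)/1 = 35/1 = 35: (m_11, d_11) = (m_1, d_1) = (28, 35), so from here the quotients repeat a_1, ..., a_10; the period length is 10.
So sqrt(819) = [28; (1, 1, 1, 1, 1, 1, 1, 1, 1, 56)] with period length k = 10.
k is even, so the fundamental solution of x^2 - 819y^2 = 1 is (p_{k-1}, q_{k-1}) = (p_9, q_9); compute convergents through index 9.
Convergents (p_i = a_i*p_{i-1} + p_{i-2}, q_i = a_i*q_{i-1} + q_{i-2} with p_{-2}=0, p_{-1}=1, q_{-2}=1, q_{-1}=0):
  i=0: a_0=28, p_0 = 28*1 + 0 = 28, q_0 = 28*0 + 1 = 1.
  i=1: a_1=1, p_1 = 1*28 + 1 = 29, q_1 = 1*1 + 0 = 1.
  i=2: a_2=1, p_2 = 1*29 + 28 = 57, q_2 = 1*1 + 1 = 2.
  i=3: a_3=1, p_3 = 1*57 + 29 = 86, q_3 = 1*2 + 1 = 3.
  i=4: a_4=1, p_4 = 1*86 + 57 = 143, q_4 = 1*3 + 2 = 5.
  i=5: a_5=1, p_5 = 1*143 + 86 = 229, q_5 = 1*5 + 3 = 8.
  i=6: a_6=1, p_6 = 1*229 + 143 = 372, q_6 = 1*8 + 5 = 13.
  i=7: a_7=1, p_7 = 1*372 + 229 = 601, q_7 = 1*13 + 8 = 21.
  i=8: a_8=1, p_8 = 1*601 + 372 = 973, q_8 = 1*21 + 13 = 34.
  i=9: a_9=1, p_9 = 1*973 + 601 = 1574, q_9 = 1*34 + 21 = 55.
Check: 1574^2 - 819*55^2 = 2477476 - 2477475 = 1, so (x, y) = (1574, 55) solves the equation, and by the theorem it is the least positive solution.

(x, y) = (1574, 55)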